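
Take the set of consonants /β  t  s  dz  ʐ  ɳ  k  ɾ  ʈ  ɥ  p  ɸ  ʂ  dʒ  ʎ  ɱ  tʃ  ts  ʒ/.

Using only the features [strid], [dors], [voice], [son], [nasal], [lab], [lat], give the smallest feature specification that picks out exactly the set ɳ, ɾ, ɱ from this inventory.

/ɳ, ɾ, ɱ/ are all [+sonorant], [−dorsal], and no other segment in the inventory matches both values. Dropping any one of them over-generates: [−dorsal] alone would also admit /β, t, s, dz, …/; [+sonorant] alone would also admit /ɥ, ʎ/. No other single listed feature picks out exactly this set either, so fewer than two features will not do.

[+son, −dors]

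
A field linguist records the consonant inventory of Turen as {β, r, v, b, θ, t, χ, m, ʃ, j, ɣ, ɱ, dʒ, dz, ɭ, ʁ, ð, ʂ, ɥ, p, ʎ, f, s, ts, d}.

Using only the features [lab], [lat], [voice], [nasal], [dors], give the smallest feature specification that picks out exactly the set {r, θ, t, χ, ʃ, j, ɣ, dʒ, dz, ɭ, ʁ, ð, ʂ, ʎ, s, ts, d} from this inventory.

Every target segment is [−labial] and no other inventory member is, so one feature is enough.

[−lab]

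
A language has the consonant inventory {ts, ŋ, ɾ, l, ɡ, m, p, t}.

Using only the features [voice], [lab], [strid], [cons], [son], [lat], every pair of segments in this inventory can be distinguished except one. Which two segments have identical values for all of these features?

ɾ, ŋ

Both /ɾ/ and /ŋ/ are [+voice], [-labial], [-strident], [+consonantal], [+sonorant], [-lateral]. Since the list omits [nasal], [coronal] and [dorsal] — which do distinguish the alveolar tap from the velar nasal — this pair collapses; all other pairs remain distinct.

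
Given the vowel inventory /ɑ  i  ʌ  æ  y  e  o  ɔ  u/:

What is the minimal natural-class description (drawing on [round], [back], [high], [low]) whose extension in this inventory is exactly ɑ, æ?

/ɑ, æ/ are exactly the [+low] segments in the inventory, so a single feature suffices.

[+low]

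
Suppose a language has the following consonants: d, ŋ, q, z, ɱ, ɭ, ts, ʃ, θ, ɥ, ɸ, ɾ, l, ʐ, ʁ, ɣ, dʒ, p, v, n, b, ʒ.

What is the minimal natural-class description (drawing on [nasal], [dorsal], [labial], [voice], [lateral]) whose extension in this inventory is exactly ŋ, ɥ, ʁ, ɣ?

[+voice, +dorsal]

The class [+voice], [+dorsal] has exactly /ŋ, ɥ, ʁ, ɣ/ as its extension in this inventory. No smaller conjunction from the listed features achieves this: [+dorsal] alone would also admit /q/; [+voice] alone would also admit /d, z, ɱ, ɭ, …/; and checking the remaining single features turns up none with this extension.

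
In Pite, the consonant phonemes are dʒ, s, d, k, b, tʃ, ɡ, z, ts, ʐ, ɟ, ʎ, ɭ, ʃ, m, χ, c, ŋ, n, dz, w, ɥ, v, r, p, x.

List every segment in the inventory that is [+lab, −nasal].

First, the [+labial] segments are /b, m, w, ɥ, v, p/.
Intersecting with [−nasal] leaves /b, w, ɥ, v, p/.

b, w, ɥ, v, p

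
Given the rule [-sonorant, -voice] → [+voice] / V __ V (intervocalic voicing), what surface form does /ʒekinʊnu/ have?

/k/ satisfies [-sonorant, -voice] and sits in V __ V. The [+voice] counterpart of the voiceless velar stop is /ɡ/. Other segments in /ʒekinʊnu/ either fail the structural description or are not in the environment, so the surface form is [ʒeɡinʊnu].

[ʒeɡinʊnu]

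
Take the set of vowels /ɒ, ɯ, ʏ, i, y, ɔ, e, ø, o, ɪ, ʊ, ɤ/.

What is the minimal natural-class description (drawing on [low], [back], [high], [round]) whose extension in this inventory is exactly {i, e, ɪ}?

[−back, −round]

/i, e, ɪ/ are all [−back], [−round], and no other segment in the inventory matches both values. Dropping any one of them over-generates: [−round] alone would also admit /ɯ, ɤ/; [−back] alone would also admit /ʏ, y, ø/. No other single listed feature picks out exactly this set either, so fewer than two features will not do.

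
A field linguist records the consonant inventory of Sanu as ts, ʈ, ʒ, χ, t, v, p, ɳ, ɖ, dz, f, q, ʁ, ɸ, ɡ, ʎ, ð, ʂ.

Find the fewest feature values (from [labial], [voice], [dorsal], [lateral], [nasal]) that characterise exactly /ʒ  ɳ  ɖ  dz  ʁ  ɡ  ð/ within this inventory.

[+voice, −lateral, −labial]

Every target segment is [+voice], [−lateral], [−labial]; each remaining inventory member fails at least one of these. Each conjunct is needed — [−lateral, −labial] alone would also admit /ts, ʈ, χ, t, …/; [+voice, −labial] alone would also admit /ʎ/; [+voice, −lateral] alone would also admit /v/ — and no other combination of two listed features has exactly this extension, so three is the minimum.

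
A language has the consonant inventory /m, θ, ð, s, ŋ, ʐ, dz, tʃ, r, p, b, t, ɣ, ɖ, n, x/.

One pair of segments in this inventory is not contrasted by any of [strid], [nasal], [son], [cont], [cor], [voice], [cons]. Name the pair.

On the given features, /m/ and /ŋ/ have an identical profile: [−strident], [+nasal], [+sonorant], [−continuant], [−coronal], [+voice], [+consonantal]. No other two segments in the inventory coincide on all 7 features. (They do differ in [labial] and [dorsal], which are not among the given features.)

m, ŋ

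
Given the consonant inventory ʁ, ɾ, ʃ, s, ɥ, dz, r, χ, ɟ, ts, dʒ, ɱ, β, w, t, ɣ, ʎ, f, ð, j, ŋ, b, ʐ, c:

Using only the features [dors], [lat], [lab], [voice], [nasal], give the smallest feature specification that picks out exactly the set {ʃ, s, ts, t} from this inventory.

[−voice, −lab, −dors]

The class [−voice], [−labial], [−dorsal] has exactly /ʃ, s, ts, t/ as its extension in this inventory. No smaller conjunction from the listed features achieves this: [−labial, −dorsal] alone would also admit /ɾ, dz, r, dʒ, …/; [−voice, −dorsal] alone would also admit /f/; [−voice, −labial] alone would also admit /χ, c/; and checking the remaining two-feature bundles turns up none with this extension.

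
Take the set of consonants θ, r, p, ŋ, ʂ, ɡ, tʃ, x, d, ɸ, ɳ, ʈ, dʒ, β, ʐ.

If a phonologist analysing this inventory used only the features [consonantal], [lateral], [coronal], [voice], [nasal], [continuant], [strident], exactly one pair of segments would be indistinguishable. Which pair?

Both /ɸ/ and /x/ are [+consonantal], [-lateral], [-coronal], [-voice], [-nasal], [+continuant], [-strident]. Since the list omits [labial] and [dorsal] — which do distinguish the voiceless bilabial fricative from the voiceless velar fricative — this pair collapses; all other pairs remain distinct.

ɸ, x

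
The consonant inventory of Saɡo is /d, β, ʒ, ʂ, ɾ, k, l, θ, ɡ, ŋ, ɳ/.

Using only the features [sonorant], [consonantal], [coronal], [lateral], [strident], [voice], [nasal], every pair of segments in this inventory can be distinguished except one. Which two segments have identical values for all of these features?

On the given features, /β/ and /ɡ/ have an identical profile: [-sonorant], [+consonantal], [-coronal], [-lateral], [-strident], [+voice], [-nasal]. No other two segments in the inventory coincide on all 7 features. (They do differ in [continuant], [labial] and [dorsal], which are not among the given features.)

β, ɡ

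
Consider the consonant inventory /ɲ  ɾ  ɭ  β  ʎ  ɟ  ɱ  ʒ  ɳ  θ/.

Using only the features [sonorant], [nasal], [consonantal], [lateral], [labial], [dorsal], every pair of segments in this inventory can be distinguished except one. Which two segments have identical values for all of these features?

Both /θ/ and /ʒ/ are [−sonorant], [−nasal], [+consonantal], [−lateral], [−labial], [−dorsal]. Since the list omits [voice], [strident] and [anterior] — which do distinguish the voiceless dental fricative from the voiced postalveolar fricative — this pair collapses; all other pairs remain distinct.

θ, ʒ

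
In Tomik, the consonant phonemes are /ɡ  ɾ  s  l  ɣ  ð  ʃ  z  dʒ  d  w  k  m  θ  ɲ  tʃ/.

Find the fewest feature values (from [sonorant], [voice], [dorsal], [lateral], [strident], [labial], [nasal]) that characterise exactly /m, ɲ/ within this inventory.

[+nasal]

The target set is precisely the extension of [+nasal] in this inventory.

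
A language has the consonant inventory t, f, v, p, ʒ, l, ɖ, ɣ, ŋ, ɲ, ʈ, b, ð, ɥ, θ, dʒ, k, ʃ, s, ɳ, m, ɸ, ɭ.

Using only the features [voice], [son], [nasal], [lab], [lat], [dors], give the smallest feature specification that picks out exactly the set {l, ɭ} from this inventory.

Every target segment is [+lateral] and no other inventory member is, so one feature is enough.

[+lat]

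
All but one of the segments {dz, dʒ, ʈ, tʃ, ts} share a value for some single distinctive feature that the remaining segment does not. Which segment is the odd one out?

/dʒ, tʃ, ts, dz/ are all [+delayed release], but /ʈ/ (voiceless retroflex stop) is [−delayed release]. No other single segment can be removed to leave a set sharing one feature value that the removed segment lacks, so /ʈ/ is the odd one out.

ʈ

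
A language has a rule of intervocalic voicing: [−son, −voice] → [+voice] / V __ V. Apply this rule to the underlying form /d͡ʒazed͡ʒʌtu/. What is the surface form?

The only segment in the rule's environment that also matches [−son, −voice] is /t/. Applying [+voice] turns the voiceless alveolar stop into /d/ (voiced alveolar stop), giving [d͡ʒazed͡ʒʌdu].

[d͡ʒazed͡ʒʌdu]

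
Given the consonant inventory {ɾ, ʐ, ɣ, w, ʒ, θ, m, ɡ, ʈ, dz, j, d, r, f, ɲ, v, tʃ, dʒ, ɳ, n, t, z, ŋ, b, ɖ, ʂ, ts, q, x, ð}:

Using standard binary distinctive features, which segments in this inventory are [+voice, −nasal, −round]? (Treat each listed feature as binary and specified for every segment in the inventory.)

First, the [+voice] segments are /ɾ, ʐ, ɣ, w, ʒ, m, ɡ, dz, j, d, r, ɲ, v, dʒ, ɳ, n, z, ŋ, b, ɖ, ð/.
Within that set, [−nasal] gives /ɾ, ʐ, ɣ, w, ʒ, ɡ, dz, j, d, r, v, dʒ, z, b, ɖ, ð/.
Intersecting with [−round] leaves /ɾ, ʐ, ɣ, ʒ, ɡ, dz, j, d, r, v, dʒ, z, b, ɖ, ð/.

ɾ, ʐ, ɣ, ʒ, ɡ, dz, j, d, r, v, dʒ, z, b, ɖ, ð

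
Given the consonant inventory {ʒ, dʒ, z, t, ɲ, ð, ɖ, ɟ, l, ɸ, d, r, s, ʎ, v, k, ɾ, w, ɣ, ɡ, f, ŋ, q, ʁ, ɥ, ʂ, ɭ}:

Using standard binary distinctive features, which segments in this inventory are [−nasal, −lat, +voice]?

ʒ, dʒ, z, ð, ɖ, ɟ, d, r, v, ɾ, w, ɣ, ɡ, ʁ, ɥ

Checking each segment against [−nasal], [−lateral], [+voice]: /ʒ/ (voiced postalveolar fricative), /dʒ/ (voiced postalveolar affricate), /z/ (voiced alveolar fricative), /ð/ (voiced dental fricative), /ɖ/ (voiced retroflex stop), /ɟ/ (voiced palatal stop), among others, satisfy every feature; every other segment in the inventory fails at least one.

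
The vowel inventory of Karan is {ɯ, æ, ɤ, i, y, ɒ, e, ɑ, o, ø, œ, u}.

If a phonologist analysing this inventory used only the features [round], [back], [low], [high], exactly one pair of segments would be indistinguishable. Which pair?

œ, ø

On the given features, /œ/ and /ø/ have an identical profile: [+round], [-back], [-low], [-high]. No other two segments in the inventory coincide on all 4 features. (They do differ in [tense], which is not among the given features.)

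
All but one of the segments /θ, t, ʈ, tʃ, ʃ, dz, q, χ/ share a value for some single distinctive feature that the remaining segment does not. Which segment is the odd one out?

dz

[voice] groups all but one: /t, χ, ʈ, θ, q, ʃ, tʃ/ share [-voice] while /dz/ (voiced alveolar affricate) alone is [+voice]. Removing any other segment would not leave a single-feature class that excludes it.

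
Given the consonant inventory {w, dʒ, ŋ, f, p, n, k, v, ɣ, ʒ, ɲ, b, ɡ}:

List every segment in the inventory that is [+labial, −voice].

f, p

The [+labial] segments are /w, f, p, v, b/.
Of those, [−voice] leaves /f, p/.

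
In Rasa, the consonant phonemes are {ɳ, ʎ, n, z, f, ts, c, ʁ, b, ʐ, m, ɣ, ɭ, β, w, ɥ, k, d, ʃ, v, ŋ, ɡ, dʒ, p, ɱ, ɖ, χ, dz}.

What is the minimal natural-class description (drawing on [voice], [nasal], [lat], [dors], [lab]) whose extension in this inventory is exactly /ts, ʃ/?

/ts, ʃ/ are all [−voice], [−labial], [−dorsal], and no other segment in the inventory matches all three values. Dropping any one of them over-generates: [−labial, −dorsal] alone would also admit /ɳ, n, z, ʐ, …/; [−voice, −dorsal] alone would also admit /f, p/; [−voice, −labial] alone would also admit /c, k, χ/. No other combination of two listed features picks out exactly this set either, so fewer than three features will not do.

[−voice, −lab, −dors]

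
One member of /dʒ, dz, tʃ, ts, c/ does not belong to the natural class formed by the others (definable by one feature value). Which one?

/dʒ, ts, tʃ, dz/ are all [+delayed release], but /c/ (voiceless palatal stop) is [-delayed release]. No other single segment can be removed to leave a set sharing one feature value that the removed segment lacks, so /c/ is the odd one out.

c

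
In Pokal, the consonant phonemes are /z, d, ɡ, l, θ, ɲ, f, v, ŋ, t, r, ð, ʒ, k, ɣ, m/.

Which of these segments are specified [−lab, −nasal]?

Eliminate segments failing any feature: /ɲ, ŋ/ are [+nasal]; /f, v, m/ are [+labial]. The remaining /z, d, ɡ, l, θ, t, r, ð, ʒ, k, ɣ/ satisfy [−labial], [−nasal].

z, d, ɡ, l, θ, t, r, ð, ʒ, k, ɣ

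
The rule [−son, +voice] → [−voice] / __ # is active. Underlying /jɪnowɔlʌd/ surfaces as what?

[jɪnowɔlʌt]

/d/ satisfies [−son, +voice] and sits in __ #. The [−voice] counterpart of the voiced alveolar stop is /t/. Other segments in /jɪnowɔlʌd/ either fail the structural description or are not in the environment, so the surface form is [jɪnowɔlʌt].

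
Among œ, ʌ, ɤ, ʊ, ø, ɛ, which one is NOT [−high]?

ʊ

/ɤ, ʌ, ɛ, œ, ø/ are all [−high]; /ʊ/ (high back rounded lax vowel) is [+high].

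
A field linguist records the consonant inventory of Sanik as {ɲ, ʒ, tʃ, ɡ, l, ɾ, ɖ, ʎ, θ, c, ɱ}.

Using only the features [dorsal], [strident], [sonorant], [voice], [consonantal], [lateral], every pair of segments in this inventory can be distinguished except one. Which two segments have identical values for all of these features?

ɾ, ɱ

/ɾ/ (alveolar tap) and /ɱ/ (labiodental nasal) are both [-dorsal], [-strident], [+sonorant], [+voice], [+consonantal], [-lateral], so none of the listed features separates them. (They do differ in [nasal], [labial] and [coronal], which are not among the given features.) Every other pair in the inventory differs on at least one listed feature.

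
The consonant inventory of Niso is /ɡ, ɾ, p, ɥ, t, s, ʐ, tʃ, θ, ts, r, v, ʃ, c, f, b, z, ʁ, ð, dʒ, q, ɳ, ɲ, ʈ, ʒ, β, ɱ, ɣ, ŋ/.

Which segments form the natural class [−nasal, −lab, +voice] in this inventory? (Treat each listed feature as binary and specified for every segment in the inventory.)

Among the inventory, the [−nasal] segments are /ɡ, ɾ, p, ɥ, t, s, ʐ, tʃ, θ, ts, r, v, ʃ, c, f, b, z, ʁ, ð, dʒ, q, ʈ, ʒ, β, ɣ/.
Of those, [−labial] gives /ɡ, ɾ, t, s, ʐ, tʃ, θ, ts, r, ʃ, c, z, ʁ, ð, dʒ, q, ʈ, ʒ, ɣ/.
Among these, [+voice] leaves /ɡ, ɾ, ʐ, r, z, ʁ, ð, dʒ, ʒ, ɣ/.

ɡ, ɾ, ʐ, r, z, ʁ, ð, dʒ, ʒ, ɣ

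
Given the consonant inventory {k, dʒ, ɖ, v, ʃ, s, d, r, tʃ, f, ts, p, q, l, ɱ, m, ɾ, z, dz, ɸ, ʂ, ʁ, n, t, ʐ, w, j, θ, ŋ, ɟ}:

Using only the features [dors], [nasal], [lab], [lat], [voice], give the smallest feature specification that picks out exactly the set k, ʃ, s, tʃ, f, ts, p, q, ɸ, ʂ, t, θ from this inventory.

Every target segment is [-voice] and no other inventory member is, so one feature is enough.

[-voice]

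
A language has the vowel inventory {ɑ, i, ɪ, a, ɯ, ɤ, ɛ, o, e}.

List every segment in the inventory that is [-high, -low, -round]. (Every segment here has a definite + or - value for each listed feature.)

Eliminate segments failing any feature: /ɑ, a/ are [+low]; /i, ɪ, ɯ/ are [+high]; /o/ is [+round]. The remaining /ɤ, ɛ, e/ satisfy [-high], [-low], [-round].

ɤ, ɛ, e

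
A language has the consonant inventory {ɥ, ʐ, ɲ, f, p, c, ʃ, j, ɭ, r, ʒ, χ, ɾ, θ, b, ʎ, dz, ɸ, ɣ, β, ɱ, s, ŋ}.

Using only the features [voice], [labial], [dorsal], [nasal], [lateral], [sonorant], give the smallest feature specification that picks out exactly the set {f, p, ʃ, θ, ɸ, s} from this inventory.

[-voice, -dorsal]

The class [-voice], [-dorsal] has exactly /f, p, ʃ, θ, ɸ, s/ as its extension in this inventory. No smaller conjunction from the listed features achieves this: [-dorsal] alone would also admit /ʐ, ɭ, r, ʒ, …/; [-voice] alone would also admit /c, χ/; and checking the remaining single features turns up none with this extension.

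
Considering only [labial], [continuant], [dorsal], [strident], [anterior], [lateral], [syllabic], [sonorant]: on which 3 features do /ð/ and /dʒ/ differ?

[continuant], [strident], [anterior]

/ð/ (voiced dental fricative) and /dʒ/ (voiced postalveolar affricate) agree on [−labial], [−dorsal], [−lateral], [−syllabic], [−sonorant]. They differ on [continuant] (/ð/ [+], /dʒ/ [−]), [strident] (/ð/ [−], /dʒ/ [+]), [anterior] (/ð/ [+], /dʒ/ [−]).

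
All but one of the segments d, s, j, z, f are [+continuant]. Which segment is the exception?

d

/d/ is the voiced alveolar stop, which is [-continuant]; the rest — /z, f, s, j/ — are [+continuant].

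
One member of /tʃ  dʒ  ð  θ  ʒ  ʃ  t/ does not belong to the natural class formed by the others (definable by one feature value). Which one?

[distributed] groups all but one: /tʃ, θ, dʒ, ʃ, ð, ʒ/ share [+distributed] while /t/ (voiceless alveolar stop) alone is [-distributed]. Removing any other segment would not leave a single-feature class that excludes it.

t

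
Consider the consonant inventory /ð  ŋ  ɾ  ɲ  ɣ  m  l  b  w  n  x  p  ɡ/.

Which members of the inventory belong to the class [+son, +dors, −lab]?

Among the inventory, the [+sonorant] segments are /ŋ, ɾ, ɲ, m, l, w, n/.
Of those, [+dorsal] gives /ŋ, ɲ, w/.
Intersecting with [−labial] leaves /ŋ, ɲ/.

ŋ, ɲ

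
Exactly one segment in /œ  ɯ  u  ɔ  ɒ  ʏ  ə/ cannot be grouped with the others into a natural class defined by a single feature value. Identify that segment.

[low] groups all but one: /ɔ, u, œ, ʏ, ə, ɯ/ share [−low] while /ɒ/ (low back rounded vowel) alone is [+low]. Removing any other segment would not leave a single-feature class that excludes it.

ɒ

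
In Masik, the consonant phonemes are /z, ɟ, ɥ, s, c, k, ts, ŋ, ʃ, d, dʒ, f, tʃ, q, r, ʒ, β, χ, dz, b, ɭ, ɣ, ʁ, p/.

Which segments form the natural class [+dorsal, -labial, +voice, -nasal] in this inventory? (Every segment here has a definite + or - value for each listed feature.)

ɟ, ɣ, ʁ

Among the inventory, the [+dorsal] segments are /ɟ, ɥ, c, k, ŋ, q, χ, ɣ, ʁ/.
Then [-labial] gives /ɟ, c, k, ŋ, q, χ, ɣ, ʁ/.
Within that set, [+voice] gives /ɟ, ŋ, ɣ, ʁ/.
Then [-nasal] leaves /ɟ, ɣ, ʁ/.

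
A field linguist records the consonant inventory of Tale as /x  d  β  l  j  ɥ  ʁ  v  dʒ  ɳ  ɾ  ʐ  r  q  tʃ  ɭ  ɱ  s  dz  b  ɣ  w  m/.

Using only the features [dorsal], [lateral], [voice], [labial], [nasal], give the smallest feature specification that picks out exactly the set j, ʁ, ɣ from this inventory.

The class [+voice], [-labial], [+dorsal] has exactly /j, ʁ, ɣ/ as its extension in this inventory. No smaller conjunction from the listed features achieves this: [-labial, +dorsal] alone would also admit /x, q/; [+voice, +dorsal] alone would also admit /ɥ, w/; [+voice, -labial] alone would also admit /d, l, dʒ, ɳ, …/; and checking the remaining two-feature bundles turns up none with this extension.

[+voice, -labial, +dorsal]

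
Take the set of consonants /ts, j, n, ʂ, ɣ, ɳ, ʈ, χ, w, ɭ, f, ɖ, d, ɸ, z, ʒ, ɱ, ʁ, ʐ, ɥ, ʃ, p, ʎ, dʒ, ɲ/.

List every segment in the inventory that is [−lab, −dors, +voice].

Checking each segment against [−labial], [−dorsal], [+voice]: /n/ (alveolar nasal), /ɳ/ (retroflex nasal), /ɭ/ (retroflex lateral approximant), /ɖ/ (voiced retroflex stop), /d/ (voiced alveolar stop), /z/ (voiced alveolar fricative), among others, satisfy every feature; every other segment in the inventory fails at least one.

n, ɳ, ɭ, ɖ, d, z, ʒ, ʐ, dʒ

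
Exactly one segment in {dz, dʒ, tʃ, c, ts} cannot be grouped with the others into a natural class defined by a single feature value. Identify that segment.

c

The remaining segments after removing /c/ share [+delayed release]; /c/ (voiceless palatal stop) is [−delayed release]. For every other candidate removal, the leftover set fails to share any single feature value that the removed segment lacks.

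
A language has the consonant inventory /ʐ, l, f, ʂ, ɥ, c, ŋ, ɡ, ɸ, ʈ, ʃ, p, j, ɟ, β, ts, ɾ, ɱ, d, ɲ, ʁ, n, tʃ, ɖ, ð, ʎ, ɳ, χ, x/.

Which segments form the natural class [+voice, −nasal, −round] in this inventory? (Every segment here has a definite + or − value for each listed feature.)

Checking each segment against [+voice], [−nasal], [−round]: /ʐ/ (voiced retroflex fricative), /l/ (alveolar lateral approximant), /ɡ/ (voiced velar stop), /j/ (palatal glide), /ɟ/ (voiced palatal stop), /β/ (voiced bilabial fricative), among others, satisfy every feature; every other segment in the inventory fails at least one.

ʐ, l, ɡ, j, ɟ, β, ɾ, d, ʁ, ɖ, ð, ʎ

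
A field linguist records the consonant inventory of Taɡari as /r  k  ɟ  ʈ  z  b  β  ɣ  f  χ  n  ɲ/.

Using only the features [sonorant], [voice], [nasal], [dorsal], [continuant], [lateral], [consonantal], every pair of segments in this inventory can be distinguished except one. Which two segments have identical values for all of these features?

/z/ (voiced alveolar fricative) and /β/ (voiced bilabial fricative) are both [-sonorant], [+voice], [-nasal], [-dorsal], [+continuant], [-lateral], [+consonantal], so none of the listed features separates them. (They do differ in [strident], [labial] and [coronal], which are not among the given features.) Every other pair in the inventory differs on at least one listed feature.

z, β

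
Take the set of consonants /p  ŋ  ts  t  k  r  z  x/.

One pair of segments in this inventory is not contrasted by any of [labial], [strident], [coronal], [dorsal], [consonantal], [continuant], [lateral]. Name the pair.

/ŋ/ (velar nasal) and /k/ (voiceless velar stop) are both [−labial], [−strident], [−coronal], [+dorsal], [+consonantal], [−continuant], [−lateral], so none of the listed features separates them. (They do differ in [sonorant], [voice] and [nasal], which are not among the given features.) Every other pair in the inventory differs on at least one listed feature.

ŋ, k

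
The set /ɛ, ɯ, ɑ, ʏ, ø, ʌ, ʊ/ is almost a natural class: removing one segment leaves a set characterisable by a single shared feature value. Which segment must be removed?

/ɯ, ø, ʌ, ɛ, ʊ, ʏ/ are all [−low], but /ɑ/ (low back unrounded vowel) is [+low]. No other single segment can be removed to leave a set sharing one feature value that the removed segment lacks, so /ɑ/ is the odd one out.

ɑ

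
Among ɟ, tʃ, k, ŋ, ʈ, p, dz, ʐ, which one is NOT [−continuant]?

Every segment except /ʐ/ is [−continuant]. /ʐ/ (voiced retroflex fricative) is [+continuant], so it is the exception.

ʐ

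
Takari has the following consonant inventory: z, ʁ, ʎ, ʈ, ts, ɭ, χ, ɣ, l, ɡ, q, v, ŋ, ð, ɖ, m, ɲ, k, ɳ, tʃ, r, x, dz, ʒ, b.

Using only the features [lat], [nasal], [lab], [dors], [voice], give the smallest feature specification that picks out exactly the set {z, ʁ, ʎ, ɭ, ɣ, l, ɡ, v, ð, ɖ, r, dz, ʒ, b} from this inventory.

Every target segment is [+voice], [−nasal]; each remaining inventory member fails at least one of these. Each conjunct is needed — [−nasal] alone would also admit /ʈ, ts, χ, q, …/; [+voice] alone would also admit /ŋ, m, ɲ, ɳ/ — and no other single listed feature has exactly this extension, so two is the minimum.

[+voice, −nasal]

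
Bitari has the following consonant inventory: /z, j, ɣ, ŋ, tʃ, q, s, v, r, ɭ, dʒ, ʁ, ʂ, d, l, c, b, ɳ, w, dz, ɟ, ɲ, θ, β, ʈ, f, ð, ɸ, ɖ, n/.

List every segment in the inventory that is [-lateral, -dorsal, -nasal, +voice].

z, v, r, dʒ, d, b, dz, β, ð, ɖ

Checking each segment against [-lateral], [-dorsal], [-nasal], [+voice]: /z/ (voiced alveolar fricative), /v/ (voiced labiodental fricative), /r/ (alveolar trill), /dʒ/ (voiced postalveolar affricate), /d/ (voiced alveolar stop), /b/ (voiced bilabial stop), among others, satisfy every feature; every other segment in the inventory fails at least one.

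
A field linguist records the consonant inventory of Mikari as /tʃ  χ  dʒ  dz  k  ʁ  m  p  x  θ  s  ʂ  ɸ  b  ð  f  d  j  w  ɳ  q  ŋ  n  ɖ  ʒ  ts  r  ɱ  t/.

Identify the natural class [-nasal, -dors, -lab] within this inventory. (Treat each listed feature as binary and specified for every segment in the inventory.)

Eliminate segments failing any feature: /χ, k, ʁ, x, j, w, q/ are [+dorsal]; /m, ɳ, ŋ, n, ɱ/ are [+nasal]; /p, ɸ, b, f/ are [+labial]. The remaining /tʃ, dʒ, dz, θ, s, ʂ, ð, d, ɖ, ʒ, ts, r, t/ satisfy [-nasal], [-dorsal], [-labial].

tʃ, dʒ, dz, θ, s, ʂ, ð, d, ɖ, ʒ, ts, r, t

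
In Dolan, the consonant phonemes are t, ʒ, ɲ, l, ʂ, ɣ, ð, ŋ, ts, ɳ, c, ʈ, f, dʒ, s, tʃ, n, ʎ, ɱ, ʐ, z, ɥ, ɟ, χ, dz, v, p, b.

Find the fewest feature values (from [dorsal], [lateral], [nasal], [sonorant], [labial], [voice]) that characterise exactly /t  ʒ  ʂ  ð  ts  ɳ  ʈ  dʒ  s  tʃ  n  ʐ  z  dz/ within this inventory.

/t, ʒ, ʂ, ð, ts, ɳ, ʈ, dʒ, s, tʃ, n, ʐ, z, dz/ are all [−lateral], [−labial], [−dorsal], and no other segment in the inventory matches all three values. Dropping any one of them over-generates: [−labial, −dorsal] alone would also admit /l/; [−lateral, −dorsal] alone would also admit /f, ɱ, v, p, …/; [−lateral, −labial] alone would also admit /ɲ, ɣ, ŋ, c, …/. No other combination of two listed features picks out exactly this set either, so fewer than three features will not do.

[−lateral, −labial, −dorsal]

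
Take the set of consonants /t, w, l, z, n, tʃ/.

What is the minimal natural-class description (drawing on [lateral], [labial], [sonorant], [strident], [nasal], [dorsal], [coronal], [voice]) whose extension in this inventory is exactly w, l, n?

[+sonorant]

Every target segment is [+sonorant] and no other inventory member is, so one feature is enough.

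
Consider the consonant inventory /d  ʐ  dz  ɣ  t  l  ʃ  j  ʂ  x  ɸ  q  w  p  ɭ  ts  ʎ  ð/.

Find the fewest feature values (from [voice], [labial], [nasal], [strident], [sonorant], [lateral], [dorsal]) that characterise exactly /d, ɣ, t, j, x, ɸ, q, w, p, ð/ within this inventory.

[−strident, −lateral]

The class [−strident], [−lateral] has exactly /d, ɣ, t, j, x, ɸ, q, w, p, ð/ as its extension in this inventory. No smaller conjunction from the listed features achieves this: [−lateral] alone would also admit /ʐ, dz, ʃ, ʂ, …/; [−strident] alone would also admit /l, ɭ, ʎ/; and checking the remaining single features turns up none with this extension.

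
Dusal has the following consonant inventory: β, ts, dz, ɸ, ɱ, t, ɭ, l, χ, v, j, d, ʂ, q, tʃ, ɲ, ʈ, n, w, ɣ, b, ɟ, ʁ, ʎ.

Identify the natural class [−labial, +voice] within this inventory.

dz, ɭ, l, j, d, ɲ, n, ɣ, ɟ, ʁ, ʎ

First, the [−labial] segments are /ts, dz, t, ɭ, l, χ, j, d, ʂ, q, tʃ, ɲ, ʈ, n, ɣ, ɟ, ʁ, ʎ/.
Intersecting with [+voice] leaves /dz, ɭ, l, j, d, ɲ, n, ɣ, ɟ, ʁ, ʎ/.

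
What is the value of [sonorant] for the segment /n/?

/n/ is the alveolar nasal. The feature [sonorant] marks segments produced without turbulent airflow (nasals, liquids, glides, vowels); /n/ has this property, so it is [+sonorant].

[+sonorant]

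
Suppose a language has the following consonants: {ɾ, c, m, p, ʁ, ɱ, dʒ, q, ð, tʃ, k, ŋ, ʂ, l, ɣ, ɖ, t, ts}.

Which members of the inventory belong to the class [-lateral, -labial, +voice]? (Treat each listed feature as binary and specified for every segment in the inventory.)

ɾ, ʁ, dʒ, ð, ŋ, ɣ, ɖ

The [-lateral] segments are /ɾ, c, m, p, ʁ, ɱ, dʒ, q, ð, tʃ, k, ŋ, ʂ, ɣ, ɖ, t, ts/.
Intersecting with [-labial] gives /ɾ, c, ʁ, dʒ, q, ð, tʃ, k, ŋ, ʂ, ɣ, ɖ, t, ts/.
Of those, [+voice] leaves /ɾ, ʁ, dʒ, ð, ŋ, ɣ, ɖ/.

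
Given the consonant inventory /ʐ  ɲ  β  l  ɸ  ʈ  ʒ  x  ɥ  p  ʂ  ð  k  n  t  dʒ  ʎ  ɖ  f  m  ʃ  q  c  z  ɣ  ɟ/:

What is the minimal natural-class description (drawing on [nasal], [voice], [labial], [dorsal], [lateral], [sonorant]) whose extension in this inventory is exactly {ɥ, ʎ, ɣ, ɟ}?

[+voice, −nasal, +dorsal]

The class [+voice], [−nasal], [+dorsal] has exactly /ɥ, ʎ, ɣ, ɟ/ as its extension in this inventory. No smaller conjunction from the listed features achieves this: [−nasal, +dorsal] alone would also admit /x, k, q, c/; [+voice, +dorsal] alone would also admit /ɲ/; [+voice, −nasal] alone would also admit /ʐ, β, l, ʒ, …/; and checking the remaining two-feature bundles turns up none with this extension.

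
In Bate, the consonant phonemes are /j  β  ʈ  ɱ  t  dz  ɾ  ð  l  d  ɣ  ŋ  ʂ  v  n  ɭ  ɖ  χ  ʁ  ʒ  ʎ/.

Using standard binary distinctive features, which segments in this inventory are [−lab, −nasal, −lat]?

j, ʈ, t, dz, ɾ, ð, d, ɣ, ʂ, ɖ, χ, ʁ, ʒ

Eliminate segments failing any feature: /β, ɱ, v/ are [+labial]; /l, ɭ, ʎ/ are [+lateral]; /ŋ, n/ are [+nasal]. The remaining /j, ʈ, t, dz, ɾ, ð, d, ɣ, ʂ, ɖ, χ, ʁ, ʒ/ satisfy [−labial], [−nasal], [−lateral].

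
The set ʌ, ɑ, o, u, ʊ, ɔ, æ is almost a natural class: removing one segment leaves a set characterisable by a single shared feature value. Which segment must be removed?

/ʌ, ɔ, ʊ, o, ɑ, u/ are all [+back], but /æ/ (low front unrounded vowel) is [-back]. No other single segment can be removed to leave a set sharing one feature value that the removed segment lacks, so /æ/ is the odd one out.

æ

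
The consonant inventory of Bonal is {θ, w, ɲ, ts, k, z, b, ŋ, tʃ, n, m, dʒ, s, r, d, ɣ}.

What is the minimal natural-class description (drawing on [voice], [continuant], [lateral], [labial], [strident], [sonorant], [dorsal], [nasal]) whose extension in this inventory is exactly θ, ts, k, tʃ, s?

[−voice]

/θ, ts, k, tʃ, s/ are exactly the [−voice] segments in the inventory, so a single feature suffices.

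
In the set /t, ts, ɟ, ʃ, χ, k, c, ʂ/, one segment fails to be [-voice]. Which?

Every segment except /ɟ/ is [-voice]. /ɟ/ (voiced palatal stop) is [+voice], so it is the exception.

ɟ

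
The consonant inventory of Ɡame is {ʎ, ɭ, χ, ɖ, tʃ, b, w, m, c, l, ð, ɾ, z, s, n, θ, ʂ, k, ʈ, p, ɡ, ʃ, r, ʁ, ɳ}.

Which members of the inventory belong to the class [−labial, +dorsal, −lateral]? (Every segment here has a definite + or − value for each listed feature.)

χ, c, k, ɡ, ʁ

The [−labial] segments are /ʎ, ɭ, χ, ɖ, tʃ, c, l, ð, ɾ, z, s, n, θ, ʂ, k, ʈ, ɡ, ʃ, r, ʁ, ɳ/.
Of those, [+dorsal] gives /ʎ, χ, c, k, ɡ, ʁ/.
Of those, [−lateral] leaves /χ, c, k, ɡ, ʁ/.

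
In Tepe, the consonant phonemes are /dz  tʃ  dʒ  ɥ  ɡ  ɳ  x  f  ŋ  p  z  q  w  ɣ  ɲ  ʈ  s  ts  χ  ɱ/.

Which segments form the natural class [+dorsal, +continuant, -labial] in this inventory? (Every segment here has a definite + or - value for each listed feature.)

Checking each segment against [+dorsal], [+continuant], [-labial]: /x/ (voiceless velar fricative), /ɣ/ (voiced velar fricative), /χ/ (voiceless uvular fricative) satisfy every feature; every other segment in the inventory fails at least one.

x, ɣ, χ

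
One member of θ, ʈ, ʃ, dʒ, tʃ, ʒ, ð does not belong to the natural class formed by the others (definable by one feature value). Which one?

[distributed] groups all but one: /ʃ, ð, ʒ, dʒ, θ, tʃ/ share [+distributed] while /ʈ/ (voiceless retroflex stop) alone is [−distributed]. Removing any other segment would not leave a single-feature class that excludes it.

ʈ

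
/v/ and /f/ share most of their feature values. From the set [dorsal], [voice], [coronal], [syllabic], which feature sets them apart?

[voice]

The two segments share [-dorsal], [-coronal], [-syllabic]. The only feature from the list on which they differ: /v/ is [+voice] while /f/ is [-voice].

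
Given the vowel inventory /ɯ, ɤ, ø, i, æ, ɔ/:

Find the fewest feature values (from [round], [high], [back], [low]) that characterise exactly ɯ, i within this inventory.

The target set is precisely the extension of [+high] in this inventory.

[+high]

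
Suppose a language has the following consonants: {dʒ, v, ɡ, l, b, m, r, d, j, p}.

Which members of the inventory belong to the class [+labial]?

The [+labial] segments here are /v, b, m, p/; the remaining /dʒ, ɡ, l, r, d, j/ are [−labial].

v, b, m, p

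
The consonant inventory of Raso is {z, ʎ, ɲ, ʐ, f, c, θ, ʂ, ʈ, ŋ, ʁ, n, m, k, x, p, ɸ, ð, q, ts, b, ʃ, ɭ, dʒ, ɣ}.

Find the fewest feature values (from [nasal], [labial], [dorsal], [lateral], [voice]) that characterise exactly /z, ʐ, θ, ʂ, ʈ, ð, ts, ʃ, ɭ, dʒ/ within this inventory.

/z, ʐ, θ, ʂ, ʈ, ð, ts, ʃ, ɭ, dʒ/ are all [−nasal], [−labial], [−dorsal], and no other segment in the inventory matches all three values. Dropping any one of them over-generates: [−labial, −dorsal] alone would also admit /n/; [−nasal, −dorsal] alone would also admit /f, p, ɸ, b/; [−nasal, −labial] alone would also admit /ʎ, c, ʁ, k, …/. No other combination of two listed features picks out exactly this set either, so fewer than three features will not do.

[−nasal, −labial, −dorsal]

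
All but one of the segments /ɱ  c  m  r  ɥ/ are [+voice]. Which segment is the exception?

c

/ɱ, ɥ, m, r/ are all [+voice]; /c/ (voiceless palatal stop) is [-voice].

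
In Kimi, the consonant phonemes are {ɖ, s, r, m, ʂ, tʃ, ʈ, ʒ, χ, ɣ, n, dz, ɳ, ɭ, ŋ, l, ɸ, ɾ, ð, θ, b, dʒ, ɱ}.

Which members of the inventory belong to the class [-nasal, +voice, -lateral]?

Checking each segment against [-nasal], [+voice], [-lateral]: /ɖ/ (voiced retroflex stop), /r/ (alveolar trill), /ʒ/ (voiced postalveolar fricative), /ɣ/ (voiced velar fricative), /dz/ (voiced alveolar affricate), /ɾ/ (alveolar tap), among others, satisfy every feature; every other segment in the inventory fails at least one.

ɖ, r, ʒ, ɣ, dz, ɾ, ð, b, dʒ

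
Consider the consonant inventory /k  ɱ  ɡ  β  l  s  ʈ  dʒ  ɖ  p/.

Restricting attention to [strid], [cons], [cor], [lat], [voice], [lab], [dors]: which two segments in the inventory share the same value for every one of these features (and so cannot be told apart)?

ɱ, β

Both /ɱ/ and /β/ are [−strident], [+consonantal], [−coronal], [−lateral], [+voice], [+labial], [−dorsal]. Since the list omits [sonorant], [nasal] and [continuant] — which do distinguish the labiodental nasal from the voiced bilabial fricative — this pair collapses; all other pairs remain distinct.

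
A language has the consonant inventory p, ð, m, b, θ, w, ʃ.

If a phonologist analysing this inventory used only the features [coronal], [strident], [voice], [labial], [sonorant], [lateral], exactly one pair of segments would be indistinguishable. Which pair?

/m/ (bilabial nasal) and /w/ (labial-velar glide) are both [−coronal], [−strident], [+voice], [+labial], [+sonorant], [−lateral], so none of the listed features separates them. (They do differ in [nasal], [continuant], [round] and [dorsal], which are not among the given features.) Every other pair in the inventory differs on at least one listed feature.

m, w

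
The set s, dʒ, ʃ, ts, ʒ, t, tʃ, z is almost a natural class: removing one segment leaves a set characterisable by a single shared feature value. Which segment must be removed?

[strident] groups all but one: /tʃ, ʒ, dʒ, s, ts, ʃ, z/ share [+strident] while /t/ (voiceless alveolar stop) alone is [-strident]. Removing any other segment would not leave a single-feature class that excludes it.

t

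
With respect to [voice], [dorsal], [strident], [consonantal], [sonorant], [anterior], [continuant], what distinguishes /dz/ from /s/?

/dz/ is the voiced alveolar affricate and /s/ is the voiceless alveolar fricative. Both are [-dorsal], [+strident], [+consonantal], [-sonorant], [+anterior]. /dz/ is [+voice] while /s/ is [-voice]; /dz/ is [-continuant] while /s/ is [+continuant], so the distinguishing features are [voice], [continuant].

[voice], [continuant]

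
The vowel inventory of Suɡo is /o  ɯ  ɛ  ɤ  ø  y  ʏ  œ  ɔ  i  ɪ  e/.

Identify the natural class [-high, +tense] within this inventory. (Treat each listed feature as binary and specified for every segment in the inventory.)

The [-high] segments are /o, ɛ, ɤ, ø, œ, ɔ, e/.
Then [+tense] leaves /o, ɤ, ø, e/.

o, ɤ, ø, e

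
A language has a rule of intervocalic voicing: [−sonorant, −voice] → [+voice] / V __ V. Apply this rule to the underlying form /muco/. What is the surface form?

/c/ satisfies [−sonorant, −voice] and sits in V __ V. The [+voice] counterpart of the voiceless palatal stop is /ɟ/. Other segments in /muco/ either fail the structural description or are not in the environment, so the surface form is [muɟo].

[muɟo]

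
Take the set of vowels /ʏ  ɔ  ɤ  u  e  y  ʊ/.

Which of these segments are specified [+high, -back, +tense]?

y

Eliminate segments failing any feature: /ʏ/ is [-tense]; /ɔ, ɤ, e/ are [-high]; /u, ʊ/ are [+back]. The remaining /y/ satisfy [+high], [-back], [+tense].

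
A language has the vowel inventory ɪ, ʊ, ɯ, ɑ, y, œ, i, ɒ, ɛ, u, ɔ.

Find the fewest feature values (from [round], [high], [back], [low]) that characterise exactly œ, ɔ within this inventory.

[−high, −low, +round]

Every target segment is [−high], [−low], [+round]; each remaining inventory member fails at least one of these. Each conjunct is needed — [−low, +round] alone would also admit /ʊ, y, u/; [−high, +round] alone would also admit /ɒ/; [−high, −low] alone would also admit /ɛ/ — and no other combination of two listed features has exactly this extension, so three is the minimum.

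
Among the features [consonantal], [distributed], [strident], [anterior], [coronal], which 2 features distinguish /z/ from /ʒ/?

/z/ is the voiced alveolar fricative and /ʒ/ is the voiced postalveolar fricative. Both are [+consonantal], [+strident], [+coronal]. /z/ is [+anterior] while /ʒ/ is [−anterior]; /z/ is [−distributed] while /ʒ/ is [+distributed], so the distinguishing features are [anterior], [distributed].

[anterior], [distributed]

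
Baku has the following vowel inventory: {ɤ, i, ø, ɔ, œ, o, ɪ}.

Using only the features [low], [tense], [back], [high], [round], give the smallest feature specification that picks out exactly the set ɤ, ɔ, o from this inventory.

The target set is precisely the extension of [+back] in this inventory.

[+back]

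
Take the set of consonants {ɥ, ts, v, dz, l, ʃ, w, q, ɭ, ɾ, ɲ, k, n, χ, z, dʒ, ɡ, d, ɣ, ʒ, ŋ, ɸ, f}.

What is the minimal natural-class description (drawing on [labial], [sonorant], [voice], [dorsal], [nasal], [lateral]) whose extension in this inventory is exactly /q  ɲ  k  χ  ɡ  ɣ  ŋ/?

[-labial, +dorsal]

Every target segment is [-labial], [+dorsal]; each remaining inventory member fails at least one of these. Each conjunct is needed — [+dorsal] alone would also admit /ɥ, w/; [-labial] alone would also admit /ts, dz, l, ʃ, …/ — and no other single listed feature has exactly this extension, so two is the minimum.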